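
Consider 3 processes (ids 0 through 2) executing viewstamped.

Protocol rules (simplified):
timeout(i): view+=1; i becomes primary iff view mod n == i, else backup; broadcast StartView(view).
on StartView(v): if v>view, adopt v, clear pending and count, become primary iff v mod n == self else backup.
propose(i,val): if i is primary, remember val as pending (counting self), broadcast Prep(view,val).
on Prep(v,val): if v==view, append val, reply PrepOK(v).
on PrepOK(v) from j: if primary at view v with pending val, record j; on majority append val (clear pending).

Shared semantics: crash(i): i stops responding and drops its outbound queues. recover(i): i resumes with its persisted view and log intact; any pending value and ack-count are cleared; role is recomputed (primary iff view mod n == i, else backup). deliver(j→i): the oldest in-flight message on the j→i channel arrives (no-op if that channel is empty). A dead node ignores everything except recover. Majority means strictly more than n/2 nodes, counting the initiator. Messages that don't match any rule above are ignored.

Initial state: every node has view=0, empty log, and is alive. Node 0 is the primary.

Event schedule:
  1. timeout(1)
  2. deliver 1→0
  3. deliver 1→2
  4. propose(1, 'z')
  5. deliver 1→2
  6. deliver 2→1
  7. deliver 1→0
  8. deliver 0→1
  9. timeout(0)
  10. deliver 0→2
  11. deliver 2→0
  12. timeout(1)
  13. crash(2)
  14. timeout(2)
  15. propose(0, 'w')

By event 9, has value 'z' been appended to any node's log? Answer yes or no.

step 1 timeout(1): 1={prim,v=1,log=-}
step 2 deliver 1→0: 0={back,v=1,log=-}
step 3 deliver 1→2: 2={back,v=1,log=-}
step 4 propose(1,'z'): —
step 5 deliver 1→2: 2={back,v=1,log=z}
step 6 deliver 2→1: 1={prim,v=1,log=z}
step 7 deliver 1→0: 0={back,v=1,log=z}
step 8 deliver 0→1: —
step 9 timeout(0): 0={back,v=2,log=z}

yes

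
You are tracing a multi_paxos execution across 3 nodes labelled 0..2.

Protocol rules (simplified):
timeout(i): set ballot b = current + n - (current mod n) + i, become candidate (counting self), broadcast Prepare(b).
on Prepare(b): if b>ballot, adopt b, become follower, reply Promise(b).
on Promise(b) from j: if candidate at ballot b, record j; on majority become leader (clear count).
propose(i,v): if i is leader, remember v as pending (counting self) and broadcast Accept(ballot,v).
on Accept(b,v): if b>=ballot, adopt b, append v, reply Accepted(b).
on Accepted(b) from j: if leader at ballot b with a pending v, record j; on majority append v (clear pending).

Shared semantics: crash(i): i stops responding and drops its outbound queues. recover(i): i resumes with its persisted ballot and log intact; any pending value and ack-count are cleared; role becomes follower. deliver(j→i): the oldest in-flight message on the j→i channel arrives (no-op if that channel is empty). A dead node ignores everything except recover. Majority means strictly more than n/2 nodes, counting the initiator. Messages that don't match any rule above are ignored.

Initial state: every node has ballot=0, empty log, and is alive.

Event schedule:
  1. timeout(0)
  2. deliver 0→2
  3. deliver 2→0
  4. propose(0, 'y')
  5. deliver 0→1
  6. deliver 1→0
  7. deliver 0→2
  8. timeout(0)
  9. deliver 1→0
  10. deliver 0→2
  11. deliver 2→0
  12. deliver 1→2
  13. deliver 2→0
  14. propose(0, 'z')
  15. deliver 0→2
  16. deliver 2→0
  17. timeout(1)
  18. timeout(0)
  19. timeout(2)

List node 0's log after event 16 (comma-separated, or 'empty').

z

e1 timeout(0): 0[cand,b=3,-]
e2 deliver 0→2: 2[foll,b=3,-]
e3 deliver 2→0: 0[lead,b=3,-]
e4 propose(0,'y'): ·
e5 deliver 0→1: 1[foll,b=3,-]
e6 deliver 1→0: ·
e7 deliver 0→2: 2[foll,b=3,y]
e8 timeout(0): 0[cand,b=6,-]
e9 deliver 1→0: ·
e10 deliver 0→2: 2[foll,b=6,y]
e11 deliver 2→0: ·
e12 deliver 1→2: ·
e13 deliver 2→0: 0[lead,b=6,-]
e14 propose(0,'z'): ·
e15 deliver 0→2: 2[foll,b=6,y,z]
e16 deliver 2→0: 0[lead,b=6,z]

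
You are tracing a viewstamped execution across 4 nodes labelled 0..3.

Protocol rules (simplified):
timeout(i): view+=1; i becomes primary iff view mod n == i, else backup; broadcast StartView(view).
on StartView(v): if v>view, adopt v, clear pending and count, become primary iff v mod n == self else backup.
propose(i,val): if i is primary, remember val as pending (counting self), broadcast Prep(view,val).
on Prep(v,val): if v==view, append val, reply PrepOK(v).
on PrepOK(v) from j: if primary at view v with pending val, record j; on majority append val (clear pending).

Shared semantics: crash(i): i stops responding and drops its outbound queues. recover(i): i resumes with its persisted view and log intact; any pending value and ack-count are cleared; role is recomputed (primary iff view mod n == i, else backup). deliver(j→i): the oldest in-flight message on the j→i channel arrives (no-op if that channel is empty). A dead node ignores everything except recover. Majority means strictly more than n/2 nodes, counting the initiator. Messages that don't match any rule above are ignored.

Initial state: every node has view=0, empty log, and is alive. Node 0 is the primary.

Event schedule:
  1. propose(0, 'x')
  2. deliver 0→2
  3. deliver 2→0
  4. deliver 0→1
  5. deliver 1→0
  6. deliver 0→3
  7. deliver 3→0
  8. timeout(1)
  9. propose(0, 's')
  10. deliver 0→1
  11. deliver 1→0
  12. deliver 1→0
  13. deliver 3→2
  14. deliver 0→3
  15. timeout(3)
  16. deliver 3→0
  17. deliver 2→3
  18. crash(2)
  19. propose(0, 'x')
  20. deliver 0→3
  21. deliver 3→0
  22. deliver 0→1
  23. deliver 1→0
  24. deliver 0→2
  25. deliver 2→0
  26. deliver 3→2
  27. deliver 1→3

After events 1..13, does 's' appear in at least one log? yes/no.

[1] propose(0,'x') → ∅
[2] deliver 0→2 → N2(back v0 [x])
[3] deliver 2→0 → ∅
[4] deliver 0→1 → N1(back v0 [x])
[5] deliver 1→0 → N0(prim v0 [x])
[6] deliver 0→3 → N3(back v0 [x])
[7] deliver 3→0 → ∅
[8] timeout(1) → N1(prim v1 [x])
[9] propose(0,'s') → ∅
[10] deliver 0→1 → ∅
[11] deliver 1→0 → N0(back v1 [x])
[12] deliver 1→0 → ∅
[13] deliver 3→2 → ∅

no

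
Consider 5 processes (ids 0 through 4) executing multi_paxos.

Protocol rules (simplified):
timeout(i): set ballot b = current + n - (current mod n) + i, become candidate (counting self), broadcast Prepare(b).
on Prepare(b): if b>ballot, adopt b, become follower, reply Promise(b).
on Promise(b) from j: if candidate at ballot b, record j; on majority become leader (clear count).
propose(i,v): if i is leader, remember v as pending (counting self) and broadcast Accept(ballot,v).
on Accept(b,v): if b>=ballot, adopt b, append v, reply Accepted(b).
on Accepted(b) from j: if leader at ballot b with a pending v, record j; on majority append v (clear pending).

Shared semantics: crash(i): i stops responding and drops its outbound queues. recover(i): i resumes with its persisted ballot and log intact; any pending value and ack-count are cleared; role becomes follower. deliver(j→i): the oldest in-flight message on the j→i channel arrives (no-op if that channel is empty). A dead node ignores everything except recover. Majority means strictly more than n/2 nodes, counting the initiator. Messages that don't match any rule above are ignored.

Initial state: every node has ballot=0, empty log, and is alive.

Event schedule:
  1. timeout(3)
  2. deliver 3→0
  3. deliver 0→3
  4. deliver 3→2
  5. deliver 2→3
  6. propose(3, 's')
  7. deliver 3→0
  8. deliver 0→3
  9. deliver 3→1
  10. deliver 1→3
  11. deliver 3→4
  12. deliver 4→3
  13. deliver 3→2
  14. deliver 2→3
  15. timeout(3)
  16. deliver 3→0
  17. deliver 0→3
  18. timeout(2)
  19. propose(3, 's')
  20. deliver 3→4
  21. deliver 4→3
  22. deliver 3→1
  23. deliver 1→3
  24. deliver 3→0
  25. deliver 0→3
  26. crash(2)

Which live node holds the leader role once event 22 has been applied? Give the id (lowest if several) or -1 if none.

-1

e1 timeout(3): 3[cand,b=8,-]
e2 deliver 3→0: 0[foll,b=8,-]
e3 deliver 0→3: ·
e4 deliver 3→2: 2[foll,b=8,-]
e5 deliver 2→3: 3[lead,b=8,-]
e6 propose(3,'s'): ·
e7 deliver 3→0: 0[foll,b=8,s]
e8 deliver 0→3: ·
e9 deliver 3→1: 1[foll,b=8,-]
e10 deliver 1→3: ·
e11 deliver 3→4: 4[foll,b=8,-]
e12 deliver 4→3: ·
e13 deliver 3→2: 2[foll,b=8,s]
e14 deliver 2→3: 3[lead,b=8,s]
e15 timeout(3): 3[cand,b=13,s]
e16 deliver 3→0: 0[foll,b=13,s]
e17 deliver 0→3: ·
e18 timeout(2): 2[cand,b=12,s]
e19 propose(3,'s'): ·
e20 deliver 3→4: 4[foll,b=8,s]
e21 deliver 4→3: ·
e22 deliver 3→1: 1[foll,b=8,s]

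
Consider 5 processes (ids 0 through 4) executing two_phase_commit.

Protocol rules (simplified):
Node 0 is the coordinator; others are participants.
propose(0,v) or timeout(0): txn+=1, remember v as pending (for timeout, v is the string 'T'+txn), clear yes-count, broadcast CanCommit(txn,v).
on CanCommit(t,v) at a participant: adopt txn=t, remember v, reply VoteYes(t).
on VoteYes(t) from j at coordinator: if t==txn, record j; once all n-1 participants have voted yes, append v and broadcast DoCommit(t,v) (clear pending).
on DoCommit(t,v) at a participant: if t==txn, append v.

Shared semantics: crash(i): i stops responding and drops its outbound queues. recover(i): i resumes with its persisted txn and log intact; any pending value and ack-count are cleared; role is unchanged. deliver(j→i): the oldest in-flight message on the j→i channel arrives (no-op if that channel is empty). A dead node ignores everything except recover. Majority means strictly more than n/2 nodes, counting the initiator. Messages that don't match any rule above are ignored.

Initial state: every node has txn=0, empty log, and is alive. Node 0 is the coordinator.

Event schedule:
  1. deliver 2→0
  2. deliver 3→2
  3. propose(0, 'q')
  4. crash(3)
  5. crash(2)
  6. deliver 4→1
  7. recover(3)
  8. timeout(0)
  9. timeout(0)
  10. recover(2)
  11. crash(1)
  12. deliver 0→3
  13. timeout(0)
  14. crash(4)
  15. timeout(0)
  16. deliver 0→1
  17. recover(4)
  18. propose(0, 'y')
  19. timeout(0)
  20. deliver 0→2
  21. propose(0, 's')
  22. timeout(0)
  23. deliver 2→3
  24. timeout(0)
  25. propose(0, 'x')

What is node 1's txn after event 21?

[1] deliver 2→0 → ∅
[2] deliver 3→2 → ∅
[3] propose(0,'q') → N0(coor t1 [-])
[4] crash(3) → N3(✗part t0 [-])
[5] crash(2) → N2(✗part t0 [-])
[6] deliver 4→1 → ∅
[7] recover(3) → N3(part t0 [-])
[8] timeout(0) → N0(coor t2 [-])
[9] timeout(0) → N0(coor t3 [-])
[10] recover(2) → N2(part t0 [-])
[11] crash(1) → N1(✗part t0 [-])
[12] deliver 0→3 → N3(part t1 [-])
[13] timeout(0) → N0(coor t4 [-])
[14] crash(4) → N4(✗part t0 [-])
[15] timeout(0) → N0(coor t5 [-])
[16] deliver 0→1 → ∅
[17] recover(4) → N4(part t0 [-])
[18] propose(0,'y') → N0(coor t6 [-])
[19] timeout(0) → N0(coor t7 [-])
[20] deliver 0→2 → N2(part t1 [-])
[21] propose(0,'s') → N0(coor t8 [-])

0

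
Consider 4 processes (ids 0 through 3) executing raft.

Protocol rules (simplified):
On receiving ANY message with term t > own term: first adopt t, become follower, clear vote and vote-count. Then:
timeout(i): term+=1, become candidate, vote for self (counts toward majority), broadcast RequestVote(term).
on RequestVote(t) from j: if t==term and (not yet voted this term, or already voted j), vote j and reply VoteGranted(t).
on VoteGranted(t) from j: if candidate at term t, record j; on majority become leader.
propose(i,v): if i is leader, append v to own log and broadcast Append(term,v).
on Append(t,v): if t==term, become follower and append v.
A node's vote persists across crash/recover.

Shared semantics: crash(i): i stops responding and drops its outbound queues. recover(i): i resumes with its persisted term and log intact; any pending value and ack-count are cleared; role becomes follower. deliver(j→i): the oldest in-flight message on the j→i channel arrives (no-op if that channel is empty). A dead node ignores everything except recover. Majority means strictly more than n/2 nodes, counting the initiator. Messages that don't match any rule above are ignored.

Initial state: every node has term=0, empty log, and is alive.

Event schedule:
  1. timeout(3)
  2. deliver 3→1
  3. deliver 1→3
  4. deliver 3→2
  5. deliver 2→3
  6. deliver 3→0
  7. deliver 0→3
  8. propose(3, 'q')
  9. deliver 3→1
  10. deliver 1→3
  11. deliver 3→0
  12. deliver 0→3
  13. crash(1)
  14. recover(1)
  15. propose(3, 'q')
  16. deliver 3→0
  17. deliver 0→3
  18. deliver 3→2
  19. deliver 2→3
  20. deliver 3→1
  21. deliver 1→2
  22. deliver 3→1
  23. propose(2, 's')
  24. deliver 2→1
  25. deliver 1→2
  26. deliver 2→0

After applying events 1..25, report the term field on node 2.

[1] timeout(3) → N3(cand t1 [-])
[2] deliver 3→1 → N1(foll t1 [-])
[3] deliver 1→3 → ∅
[4] deliver 3→2 → N2(foll t1 [-])
[5] deliver 2→3 → N3(lead t1 [-])
[6] deliver 3→0 → N0(foll t1 [-])
[7] deliver 0→3 → ∅
[8] propose(3,'q') → N3(lead t1 [q])
[9] deliver 3→1 → N1(foll t1 [q])
[10] deliver 1→3 → ∅
[11] deliver 3→0 → N0(foll t1 [q])
[12] deliver 0→3 → ∅
[13] crash(1) → N1(✗foll t1 [q])
[14] recover(1) → N1(foll t1 [q])
[15] propose(3,'q') → N3(lead t1 [q,q])
[16] deliver 3→0 → N0(foll t1 [q,q])
[17] deliver 0→3 → ∅
[18] deliver 3→2 → N2(foll t1 [q])
[19] deliver 2→3 → ∅
[20] deliver 3→1 → N1(foll t1 [q,q])
[21] deliver 1→2 → ∅
[22] deliver 3→1 → ∅
[23] propose(2,'s') → ∅
[24] deliver 2→1 → ∅
[25] deliver 1→2 → ∅

1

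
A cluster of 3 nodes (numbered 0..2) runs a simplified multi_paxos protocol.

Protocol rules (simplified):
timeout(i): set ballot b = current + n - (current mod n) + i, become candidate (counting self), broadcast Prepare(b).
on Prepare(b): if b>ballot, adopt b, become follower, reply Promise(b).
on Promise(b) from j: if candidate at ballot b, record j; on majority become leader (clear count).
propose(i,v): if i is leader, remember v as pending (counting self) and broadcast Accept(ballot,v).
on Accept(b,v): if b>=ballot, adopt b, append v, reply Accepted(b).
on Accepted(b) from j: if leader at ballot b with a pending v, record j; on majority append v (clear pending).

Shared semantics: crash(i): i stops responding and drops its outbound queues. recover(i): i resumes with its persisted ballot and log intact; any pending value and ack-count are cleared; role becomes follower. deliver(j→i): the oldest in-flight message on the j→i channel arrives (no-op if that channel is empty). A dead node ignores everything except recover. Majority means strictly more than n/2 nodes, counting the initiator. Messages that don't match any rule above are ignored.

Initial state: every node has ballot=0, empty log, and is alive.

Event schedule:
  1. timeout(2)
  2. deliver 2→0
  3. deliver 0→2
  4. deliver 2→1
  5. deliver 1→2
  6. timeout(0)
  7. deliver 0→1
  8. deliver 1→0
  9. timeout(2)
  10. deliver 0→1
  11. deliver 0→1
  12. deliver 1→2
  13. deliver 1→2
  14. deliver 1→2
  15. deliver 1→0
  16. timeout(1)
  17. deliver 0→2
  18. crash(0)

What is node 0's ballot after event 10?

6

after 1 — timeout(2): n2:cand/b5/[-]
after 2 — deliver 2→0: n0:foll/b5/[-]
after 3 — deliver 0→2: n2:lead/b5/[-]
after 4 — deliver 2→1: n1:foll/b5/[-]
after 5 — deliver 1→2: ·
after 6 — timeout(0): n0:cand/b6/[-]
after 7 — deliver 0→1: n1:foll/b6/[-]
after 8 — deliver 1→0: n0:lead/b6/[-]
after 9 — timeout(2): n2:cand/b8/[-]
after 10 — deliver 0→1: ·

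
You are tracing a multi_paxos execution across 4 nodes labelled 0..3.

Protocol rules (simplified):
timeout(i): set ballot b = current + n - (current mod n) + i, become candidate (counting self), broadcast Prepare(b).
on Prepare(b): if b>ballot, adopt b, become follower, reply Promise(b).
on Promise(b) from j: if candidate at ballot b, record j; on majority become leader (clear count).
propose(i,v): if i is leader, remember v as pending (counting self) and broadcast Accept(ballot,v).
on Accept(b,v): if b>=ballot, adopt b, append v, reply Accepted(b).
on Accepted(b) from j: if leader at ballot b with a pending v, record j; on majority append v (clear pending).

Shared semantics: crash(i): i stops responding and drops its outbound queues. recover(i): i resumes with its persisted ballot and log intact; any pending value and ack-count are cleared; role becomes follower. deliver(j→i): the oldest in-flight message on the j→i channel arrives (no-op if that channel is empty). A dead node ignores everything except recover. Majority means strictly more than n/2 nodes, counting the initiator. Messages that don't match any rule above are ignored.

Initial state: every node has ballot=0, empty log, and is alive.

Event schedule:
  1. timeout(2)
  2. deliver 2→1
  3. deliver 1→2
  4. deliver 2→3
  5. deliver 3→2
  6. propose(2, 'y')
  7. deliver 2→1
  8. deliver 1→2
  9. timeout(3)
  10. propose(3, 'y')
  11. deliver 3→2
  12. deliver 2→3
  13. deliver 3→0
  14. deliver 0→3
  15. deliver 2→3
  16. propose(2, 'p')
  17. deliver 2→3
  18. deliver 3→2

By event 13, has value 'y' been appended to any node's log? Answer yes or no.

e1 timeout(2): 2[cand,b=6,-]
e2 deliver 2→1: 1[foll,b=6,-]
e3 deliver 1→2: ·
e4 deliver 2→3: 3[foll,b=6,-]
e5 deliver 3→2: 2[lead,b=6,-]
e6 propose(2,'y'): ·
e7 deliver 2→1: 1[foll,b=6,y]
e8 deliver 1→2: ·
e9 timeout(3): 3[cand,b=11,-]
e10 propose(3,'y'): ·
e11 deliver 3→2: 2[foll,b=11,-]
e12 deliver 2→3: ·
e13 deliver 3→0: 0[foll,b=11,-]

yes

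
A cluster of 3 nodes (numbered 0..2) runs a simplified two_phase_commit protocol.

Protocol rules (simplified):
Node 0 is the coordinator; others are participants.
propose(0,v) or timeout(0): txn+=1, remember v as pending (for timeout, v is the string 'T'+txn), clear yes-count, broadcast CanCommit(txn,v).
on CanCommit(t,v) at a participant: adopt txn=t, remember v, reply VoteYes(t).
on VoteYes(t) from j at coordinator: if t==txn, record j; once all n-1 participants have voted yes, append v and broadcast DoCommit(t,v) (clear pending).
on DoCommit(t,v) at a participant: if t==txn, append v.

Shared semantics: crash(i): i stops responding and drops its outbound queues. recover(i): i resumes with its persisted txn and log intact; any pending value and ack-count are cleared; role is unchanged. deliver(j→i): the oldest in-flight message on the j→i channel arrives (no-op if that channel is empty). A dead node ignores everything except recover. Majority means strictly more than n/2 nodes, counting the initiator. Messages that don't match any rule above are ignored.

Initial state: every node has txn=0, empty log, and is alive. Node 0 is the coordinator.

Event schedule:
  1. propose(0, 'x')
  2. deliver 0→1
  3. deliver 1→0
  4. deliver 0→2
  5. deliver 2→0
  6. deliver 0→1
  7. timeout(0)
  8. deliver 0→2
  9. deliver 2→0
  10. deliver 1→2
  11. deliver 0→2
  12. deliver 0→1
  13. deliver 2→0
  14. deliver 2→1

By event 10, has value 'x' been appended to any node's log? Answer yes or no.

yes

1. propose(0,'x'):  <0:coor t1 ->
2. deliver 0→1:  <1:part t1 ->
3. deliver 1→0:  nop
4. deliver 0→2:  <2:part t1 ->
5. deliver 2→0:  <0:coor t1 x>
6. deliver 0→1:  <1:part t1 x>
7. timeout(0):  <0:coor t2 x>
8. deliver 0→2:  <2:part t1 x>
9. deliver 2→0:  nop
10. deliver 1→2:  nop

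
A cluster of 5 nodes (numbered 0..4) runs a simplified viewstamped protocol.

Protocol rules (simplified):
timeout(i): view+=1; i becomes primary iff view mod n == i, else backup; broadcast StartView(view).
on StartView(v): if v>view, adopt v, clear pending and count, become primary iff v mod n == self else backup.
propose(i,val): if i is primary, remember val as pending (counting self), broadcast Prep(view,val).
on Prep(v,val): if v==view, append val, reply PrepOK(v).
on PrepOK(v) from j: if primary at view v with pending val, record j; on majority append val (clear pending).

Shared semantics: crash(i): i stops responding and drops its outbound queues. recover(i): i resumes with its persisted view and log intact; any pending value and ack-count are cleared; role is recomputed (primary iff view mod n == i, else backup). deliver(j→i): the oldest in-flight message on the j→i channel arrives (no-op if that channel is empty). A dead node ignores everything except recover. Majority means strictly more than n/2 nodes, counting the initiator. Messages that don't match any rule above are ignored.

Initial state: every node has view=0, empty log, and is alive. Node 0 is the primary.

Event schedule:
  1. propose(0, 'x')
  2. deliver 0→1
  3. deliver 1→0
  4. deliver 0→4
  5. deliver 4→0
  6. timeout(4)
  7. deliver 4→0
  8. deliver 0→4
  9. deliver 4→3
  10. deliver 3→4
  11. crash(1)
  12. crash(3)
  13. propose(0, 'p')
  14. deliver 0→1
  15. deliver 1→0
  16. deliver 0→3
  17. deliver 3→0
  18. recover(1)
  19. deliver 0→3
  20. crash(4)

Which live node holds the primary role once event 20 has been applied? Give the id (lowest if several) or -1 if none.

-1

e1 propose(0,'x'): ·
e2 deliver 0→1: 1[back,v=0,x]
e3 deliver 1→0: ·
e4 deliver 0→4: 4[back,v=0,x]
e5 deliver 4→0: 0[prim,v=0,x]
e6 timeout(4): 4[back,v=1,x]
e7 deliver 4→0: 0[back,v=1,x]
e8 deliver 0→4: ·
e9 deliver 4→3: 3[back,v=1,-]
e10 deliver 3→4: ·
e11 crash(1): 1[✗back,v=0,x]
e12 crash(3): 3[✗back,v=1,-]
e13 propose(0,'p'): ·
e14 deliver 0→1: ·
e15 deliver 1→0: ·
e16 deliver 0→3: ·
e17 deliver 3→0: ·
e18 recover(1): 1[back,v=0,x]
e19 deliver 0→3: ·
e20 crash(4): 4[✗back,v=1,x]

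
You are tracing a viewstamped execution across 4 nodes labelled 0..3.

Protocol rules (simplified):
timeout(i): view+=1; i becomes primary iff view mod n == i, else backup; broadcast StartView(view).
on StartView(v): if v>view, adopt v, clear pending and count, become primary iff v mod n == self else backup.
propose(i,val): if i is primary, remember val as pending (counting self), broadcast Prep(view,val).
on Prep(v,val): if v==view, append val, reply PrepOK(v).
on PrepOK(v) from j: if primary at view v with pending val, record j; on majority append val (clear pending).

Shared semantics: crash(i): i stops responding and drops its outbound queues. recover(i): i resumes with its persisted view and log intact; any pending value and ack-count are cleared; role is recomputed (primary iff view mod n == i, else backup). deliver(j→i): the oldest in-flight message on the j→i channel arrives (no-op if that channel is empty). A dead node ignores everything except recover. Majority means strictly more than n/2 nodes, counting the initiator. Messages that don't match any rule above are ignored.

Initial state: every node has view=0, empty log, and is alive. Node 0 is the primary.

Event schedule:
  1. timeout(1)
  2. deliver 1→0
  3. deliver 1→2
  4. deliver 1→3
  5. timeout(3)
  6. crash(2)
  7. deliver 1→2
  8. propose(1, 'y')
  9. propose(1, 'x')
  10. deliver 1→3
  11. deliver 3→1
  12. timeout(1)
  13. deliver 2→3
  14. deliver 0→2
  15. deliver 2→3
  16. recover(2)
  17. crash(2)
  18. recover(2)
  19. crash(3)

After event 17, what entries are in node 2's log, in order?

empty

e1 timeout(1): 1[prim,v=1,-]
e2 deliver 1→0: 0[back,v=1,-]
e3 deliver 1→2: 2[back,v=1,-]
e4 deliver 1→3: 3[back,v=1,-]
e5 timeout(3): 3[back,v=2,-]
e6 crash(2): 2[✗back,v=1,-]
e7 deliver 1→2: ·
e8 propose(1,'y'): ·
e9 propose(1,'x'): ·
e10 deliver 1→3: ·
e11 deliver 3→1: 1[back,v=2,-]
e12 timeout(1): 1[back,v=3,-]
e13 deliver 2→3: ·
e14 deliver 0→2: ·
e15 deliver 2→3: ·
e16 recover(2): 2[back,v=1,-]
e17 crash(2): 2[✗back,v=1,-]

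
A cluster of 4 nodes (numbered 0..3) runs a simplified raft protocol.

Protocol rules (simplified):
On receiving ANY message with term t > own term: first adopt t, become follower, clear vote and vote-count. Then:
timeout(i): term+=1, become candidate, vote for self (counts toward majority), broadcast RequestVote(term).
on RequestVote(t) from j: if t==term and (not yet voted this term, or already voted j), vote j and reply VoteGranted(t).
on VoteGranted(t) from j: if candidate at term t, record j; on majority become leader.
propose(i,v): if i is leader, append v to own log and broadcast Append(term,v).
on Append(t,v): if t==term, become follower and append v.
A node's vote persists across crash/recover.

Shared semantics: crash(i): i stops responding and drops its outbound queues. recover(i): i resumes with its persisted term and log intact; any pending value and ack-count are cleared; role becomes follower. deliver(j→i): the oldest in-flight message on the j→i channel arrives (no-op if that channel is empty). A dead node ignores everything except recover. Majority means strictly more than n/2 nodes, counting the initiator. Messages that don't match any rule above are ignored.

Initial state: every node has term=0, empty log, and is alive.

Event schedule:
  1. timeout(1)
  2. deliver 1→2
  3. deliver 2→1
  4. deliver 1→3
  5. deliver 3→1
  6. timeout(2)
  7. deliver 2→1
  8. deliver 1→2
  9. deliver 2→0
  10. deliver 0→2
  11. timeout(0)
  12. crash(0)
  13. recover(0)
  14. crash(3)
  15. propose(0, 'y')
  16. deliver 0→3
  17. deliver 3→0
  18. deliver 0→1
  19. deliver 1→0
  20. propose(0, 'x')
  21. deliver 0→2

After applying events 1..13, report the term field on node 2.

e1 timeout(1): 1[cand,t=1,-]
e2 deliver 1→2: 2[foll,t=1,-]
e3 deliver 2→1: ·
e4 deliver 1→3: 3[foll,t=1,-]
e5 deliver 3→1: 1[lead,t=1,-]
e6 timeout(2): 2[cand,t=2,-]
e7 deliver 2→1: 1[foll,t=2,-]
e8 deliver 1→2: ·
e9 deliver 2→0: 0[foll,t=2,-]
e10 deliver 0→2: 2[lead,t=2,-]
e11 timeout(0): 0[cand,t=3,-]
e12 crash(0): 0[✗cand,t=3,-]
e13 recover(0): 0[foll,t=3,-]

2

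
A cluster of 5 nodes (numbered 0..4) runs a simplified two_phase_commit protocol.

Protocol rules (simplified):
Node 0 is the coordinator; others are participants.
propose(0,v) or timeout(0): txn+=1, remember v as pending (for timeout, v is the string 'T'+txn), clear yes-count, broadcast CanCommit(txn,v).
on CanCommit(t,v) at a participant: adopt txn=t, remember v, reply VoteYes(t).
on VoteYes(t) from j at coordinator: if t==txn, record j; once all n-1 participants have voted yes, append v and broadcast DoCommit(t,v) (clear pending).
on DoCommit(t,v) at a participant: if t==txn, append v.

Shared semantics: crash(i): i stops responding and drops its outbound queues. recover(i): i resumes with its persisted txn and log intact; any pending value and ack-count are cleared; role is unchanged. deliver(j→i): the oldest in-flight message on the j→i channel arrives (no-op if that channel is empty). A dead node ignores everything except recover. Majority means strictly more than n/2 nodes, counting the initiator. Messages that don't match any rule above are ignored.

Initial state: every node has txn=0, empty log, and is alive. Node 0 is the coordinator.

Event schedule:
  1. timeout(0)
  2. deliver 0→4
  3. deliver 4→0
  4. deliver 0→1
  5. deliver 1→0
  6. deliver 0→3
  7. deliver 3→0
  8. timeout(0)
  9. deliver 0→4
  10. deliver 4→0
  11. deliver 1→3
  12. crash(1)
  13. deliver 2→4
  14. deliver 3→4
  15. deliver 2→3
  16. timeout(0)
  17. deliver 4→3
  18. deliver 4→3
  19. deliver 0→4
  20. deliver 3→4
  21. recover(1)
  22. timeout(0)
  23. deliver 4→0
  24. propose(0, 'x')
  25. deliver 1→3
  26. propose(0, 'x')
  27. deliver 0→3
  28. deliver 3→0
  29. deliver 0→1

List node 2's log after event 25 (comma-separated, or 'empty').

1. timeout(0):  <0:coor t1 ->
2. deliver 0→4:  <4:part t1 ->
3. deliver 4→0:  nop
4. deliver 0→1:  <1:part t1 ->
5. deliver 1→0:  nop
6. deliver 0→3:  <3:part t1 ->
7. deliver 3→0:  nop
8. timeout(0):  <0:coor t2 ->
9. deliver 0→4:  <4:part t2 ->
10. deliver 4→0:  nop
11. deliver 1→3:  nop
12. crash(1):  <1:✗part t1 ->
13. deliver 2→4:  nop
14. deliver 3→4:  nop
15. deliver 2→3:  nop
16. timeout(0):  <0:coor t3 ->
17. deliver 4→3:  nop
18. deliver 4→3:  nop
19. deliver 0→4:  <4:part t3 ->
20. deliver 3→4:  nop
21. recover(1):  <1:part t1 ->
22. timeout(0):  <0:coor t4 ->
23. deliver 4→0:  nop
24. propose(0,'x'):  <0:coor t5 ->
25. deliver 1→3:  nop

empty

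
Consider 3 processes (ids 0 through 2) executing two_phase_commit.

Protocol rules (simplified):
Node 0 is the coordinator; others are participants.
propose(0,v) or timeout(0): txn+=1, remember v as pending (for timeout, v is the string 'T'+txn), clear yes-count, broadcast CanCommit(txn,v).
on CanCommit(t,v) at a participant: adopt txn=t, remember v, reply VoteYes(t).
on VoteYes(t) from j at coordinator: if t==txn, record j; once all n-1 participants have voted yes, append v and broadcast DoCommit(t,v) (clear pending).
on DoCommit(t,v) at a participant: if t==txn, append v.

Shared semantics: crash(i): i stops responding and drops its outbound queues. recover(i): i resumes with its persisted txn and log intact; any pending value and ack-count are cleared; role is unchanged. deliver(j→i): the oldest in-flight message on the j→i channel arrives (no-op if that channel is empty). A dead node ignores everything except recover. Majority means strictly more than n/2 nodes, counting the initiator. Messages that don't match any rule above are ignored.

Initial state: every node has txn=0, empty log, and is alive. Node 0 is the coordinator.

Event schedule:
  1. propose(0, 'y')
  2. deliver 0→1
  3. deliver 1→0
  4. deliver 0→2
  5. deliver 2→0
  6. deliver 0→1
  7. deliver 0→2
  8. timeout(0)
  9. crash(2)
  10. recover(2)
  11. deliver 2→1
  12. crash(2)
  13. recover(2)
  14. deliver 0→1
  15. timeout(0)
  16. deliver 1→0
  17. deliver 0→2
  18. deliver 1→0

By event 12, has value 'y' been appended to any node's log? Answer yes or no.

[1] propose(0,'y') → N0(coor t1 [-])
[2] deliver 0→1 → N1(part t1 [-])
[3] deliver 1→0 → ∅
[4] deliver 0→2 → N2(part t1 [-])
[5] deliver 2→0 → N0(coor t1 [y])
[6] deliver 0→1 → N1(part t1 [y])
[7] deliver 0→2 → N2(part t1 [y])
[8] timeout(0) → N0(coor t2 [y])
[9] crash(2) → N2(✗part t1 [y])
[10] recover(2) → N2(part t1 [y])
[11] deliver 2→1 → ∅
[12] crash(2) → N2(✗part t1 [y])

yes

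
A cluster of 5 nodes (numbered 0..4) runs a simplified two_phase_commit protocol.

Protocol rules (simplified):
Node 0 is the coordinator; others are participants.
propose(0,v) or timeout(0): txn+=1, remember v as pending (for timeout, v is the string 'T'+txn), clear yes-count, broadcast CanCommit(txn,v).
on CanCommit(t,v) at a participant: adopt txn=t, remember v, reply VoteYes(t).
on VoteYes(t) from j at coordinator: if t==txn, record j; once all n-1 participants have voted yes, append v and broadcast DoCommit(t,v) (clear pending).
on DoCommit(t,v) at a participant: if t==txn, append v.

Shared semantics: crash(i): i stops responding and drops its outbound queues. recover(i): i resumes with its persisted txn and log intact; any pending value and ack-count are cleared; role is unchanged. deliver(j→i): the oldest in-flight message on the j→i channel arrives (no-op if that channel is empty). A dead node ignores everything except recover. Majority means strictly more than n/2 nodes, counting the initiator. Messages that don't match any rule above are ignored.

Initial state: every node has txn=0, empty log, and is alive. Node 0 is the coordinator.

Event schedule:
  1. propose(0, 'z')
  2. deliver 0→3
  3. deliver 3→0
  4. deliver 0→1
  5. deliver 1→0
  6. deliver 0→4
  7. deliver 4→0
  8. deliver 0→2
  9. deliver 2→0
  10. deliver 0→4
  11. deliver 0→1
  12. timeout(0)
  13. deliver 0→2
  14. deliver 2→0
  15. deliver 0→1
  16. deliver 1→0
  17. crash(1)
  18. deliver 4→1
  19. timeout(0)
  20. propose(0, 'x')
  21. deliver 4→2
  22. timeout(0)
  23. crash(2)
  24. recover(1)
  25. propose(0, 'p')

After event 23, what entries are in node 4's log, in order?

z

e1 propose(0,'z'): 0[coor,t=1,-]
e2 deliver 0→3: 3[part,t=1,-]
e3 deliver 3→0: ·
e4 deliver 0→1: 1[part,t=1,-]
e5 deliver 1→0: ·
e6 deliver 0→4: 4[part,t=1,-]
e7 deliver 4→0: ·
e8 deliver 0→2: 2[part,t=1,-]
e9 deliver 2→0: 0[coor,t=1,z]
e10 deliver 0→4: 4[part,t=1,z]
e11 deliver 0→1: 1[part,t=1,z]
e12 timeout(0): 0[coor,t=2,z]
e13 deliver 0→2: 2[part,t=1,z]
e14 deliver 2→0: ·
e15 deliver 0→1: 1[part,t=2,z]
e16 deliver 1→0: ·
e17 crash(1): 1[✗part,t=2,z]
e18 deliver 4→1: ·
e19 timeout(0): 0[coor,t=3,z]
e20 propose(0,'x'): 0[coor,t=4,z]
e21 deliver 4→2: ·
e22 timeout(0): 0[coor,t=5,z]
e23 crash(2): 2[✗part,t=1,z]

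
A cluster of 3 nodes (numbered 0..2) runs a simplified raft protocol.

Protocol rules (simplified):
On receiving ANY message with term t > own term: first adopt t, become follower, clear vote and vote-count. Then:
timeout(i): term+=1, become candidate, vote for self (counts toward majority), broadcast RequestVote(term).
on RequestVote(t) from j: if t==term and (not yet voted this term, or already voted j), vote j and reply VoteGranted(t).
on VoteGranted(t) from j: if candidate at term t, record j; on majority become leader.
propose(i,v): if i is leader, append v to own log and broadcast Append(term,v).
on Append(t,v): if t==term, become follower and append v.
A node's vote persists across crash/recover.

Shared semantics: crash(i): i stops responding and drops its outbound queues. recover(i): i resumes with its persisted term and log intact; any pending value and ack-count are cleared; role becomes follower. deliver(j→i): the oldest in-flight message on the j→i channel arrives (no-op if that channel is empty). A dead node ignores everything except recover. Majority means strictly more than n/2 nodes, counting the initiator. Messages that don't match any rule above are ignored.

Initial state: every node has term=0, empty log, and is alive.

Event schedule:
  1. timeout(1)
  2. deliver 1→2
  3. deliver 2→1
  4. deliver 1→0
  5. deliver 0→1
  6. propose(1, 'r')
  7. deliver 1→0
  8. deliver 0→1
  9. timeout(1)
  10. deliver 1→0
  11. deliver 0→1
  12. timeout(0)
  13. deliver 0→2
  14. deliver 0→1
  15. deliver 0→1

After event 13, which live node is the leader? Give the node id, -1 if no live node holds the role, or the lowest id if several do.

1

step 1 timeout(1): 1={cand,t=1,log=-}
step 2 deliver 1→2: 2={foll,t=1,log=-}
step 3 deliver 2→1: 1={lead,t=1,log=-}
step 4 deliver 1→0: 0={foll,t=1,log=-}
step 5 deliver 0→1: —
step 6 propose(1,'r'): 1={lead,t=1,log=r}
step 7 deliver 1→0: 0={foll,t=1,log=r}
step 8 deliver 0→1: —
step 9 timeout(1): 1={cand,t=2,log=r}
step 10 deliver 1→0: 0={foll,t=2,log=r}
step 11 deliver 0→1: 1={lead,t=2,log=r}
step 12 timeout(0): 0={cand,t=3,log=r}
step 13 deliver 0→2: 2={foll,t=3,log=-}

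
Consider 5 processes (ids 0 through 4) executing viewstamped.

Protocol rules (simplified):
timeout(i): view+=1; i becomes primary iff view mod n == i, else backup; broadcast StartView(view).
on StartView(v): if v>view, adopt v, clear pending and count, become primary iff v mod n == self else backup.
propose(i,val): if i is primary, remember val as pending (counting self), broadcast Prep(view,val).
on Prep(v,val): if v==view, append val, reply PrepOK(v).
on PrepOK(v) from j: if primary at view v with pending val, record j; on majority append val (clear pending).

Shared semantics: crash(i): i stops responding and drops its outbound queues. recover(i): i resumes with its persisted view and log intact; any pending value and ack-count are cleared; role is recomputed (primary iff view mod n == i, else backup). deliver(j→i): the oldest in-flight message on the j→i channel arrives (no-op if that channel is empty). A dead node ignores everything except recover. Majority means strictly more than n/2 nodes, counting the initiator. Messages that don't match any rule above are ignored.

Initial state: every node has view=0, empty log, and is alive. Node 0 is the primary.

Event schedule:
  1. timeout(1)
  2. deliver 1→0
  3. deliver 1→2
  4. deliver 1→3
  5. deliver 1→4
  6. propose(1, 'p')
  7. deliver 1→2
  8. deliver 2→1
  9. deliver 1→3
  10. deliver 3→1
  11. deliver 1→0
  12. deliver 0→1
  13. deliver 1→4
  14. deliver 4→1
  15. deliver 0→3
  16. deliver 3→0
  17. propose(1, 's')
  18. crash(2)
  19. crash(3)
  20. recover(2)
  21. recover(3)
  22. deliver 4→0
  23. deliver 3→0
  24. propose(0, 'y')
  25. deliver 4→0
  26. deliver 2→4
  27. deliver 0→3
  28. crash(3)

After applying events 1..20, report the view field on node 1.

[1] timeout(1) → N1(prim v1 [-])
[2] deliver 1→0 → N0(back v1 [-])
[3] deliver 1→2 → N2(back v1 [-])
[4] deliver 1→3 → N3(back v1 [-])
[5] deliver 1→4 → N4(back v1 [-])
[6] propose(1,'p') → ∅
[7] deliver 1→2 → N2(back v1 [p])
[8] deliver 2→1 → ∅
[9] deliver 1→3 → N3(back v1 [p])
[10] deliver 3→1 → N1(prim v1 [p])
[11] deliver 1→0 → N0(back v1 [p])
[12] deliver 0→1 → ∅
[13] deliver 1→4 → N4(back v1 [p])
[14] deliver 4→1 → ∅
[15] deliver 0→3 → ∅
[16] deliver 3→0 → ∅
[17] propose(1,'s') → ∅
[18] crash(2) → N2(✗back v1 [p])
[19] crash(3) → N3(✗back v1 [p])
[20] recover(2) → N2(back v1 [p])

1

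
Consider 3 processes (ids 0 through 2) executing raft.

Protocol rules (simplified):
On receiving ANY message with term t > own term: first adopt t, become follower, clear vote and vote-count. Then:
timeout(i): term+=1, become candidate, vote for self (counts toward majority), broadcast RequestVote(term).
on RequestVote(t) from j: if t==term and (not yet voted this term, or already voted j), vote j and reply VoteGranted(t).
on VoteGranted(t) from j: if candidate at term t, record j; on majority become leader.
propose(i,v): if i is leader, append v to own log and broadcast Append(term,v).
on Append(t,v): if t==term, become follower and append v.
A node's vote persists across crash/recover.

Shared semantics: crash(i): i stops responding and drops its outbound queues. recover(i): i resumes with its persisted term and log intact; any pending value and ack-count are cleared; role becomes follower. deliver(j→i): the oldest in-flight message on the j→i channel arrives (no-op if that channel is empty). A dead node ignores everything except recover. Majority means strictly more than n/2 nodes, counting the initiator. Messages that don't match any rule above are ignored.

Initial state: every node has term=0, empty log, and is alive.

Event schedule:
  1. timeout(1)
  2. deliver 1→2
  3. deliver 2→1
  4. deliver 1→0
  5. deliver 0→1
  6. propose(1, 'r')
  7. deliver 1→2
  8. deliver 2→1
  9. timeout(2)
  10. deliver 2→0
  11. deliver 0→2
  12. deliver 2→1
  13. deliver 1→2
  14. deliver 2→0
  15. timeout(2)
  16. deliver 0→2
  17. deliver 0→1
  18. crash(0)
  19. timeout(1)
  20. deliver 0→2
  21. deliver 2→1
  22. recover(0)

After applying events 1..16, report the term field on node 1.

2

e1 timeout(1): 1[cand,t=1,-]
e2 deliver 1→2: 2[foll,t=1,-]
e3 deliver 2→1: 1[lead,t=1,-]
e4 deliver 1→0: 0[foll,t=1,-]
e5 deliver 0→1: ·
e6 propose(1,'r'): 1[lead,t=1,r]
e7 deliver 1→2: 2[foll,t=1,r]
e8 deliver 2→1: ·
e9 timeout(2): 2[cand,t=2,r]
e10 deliver 2→0: 0[foll,t=2,-]
e11 deliver 0→2: 2[lead,t=2,r]
e12 deliver 2→1: 1[foll,t=2,r]
e13 deliver 1→2: ·
e14 deliver 2→0: ·
e15 timeout(2): 2[cand,t=3,r]
e16 deliver 0→2: ·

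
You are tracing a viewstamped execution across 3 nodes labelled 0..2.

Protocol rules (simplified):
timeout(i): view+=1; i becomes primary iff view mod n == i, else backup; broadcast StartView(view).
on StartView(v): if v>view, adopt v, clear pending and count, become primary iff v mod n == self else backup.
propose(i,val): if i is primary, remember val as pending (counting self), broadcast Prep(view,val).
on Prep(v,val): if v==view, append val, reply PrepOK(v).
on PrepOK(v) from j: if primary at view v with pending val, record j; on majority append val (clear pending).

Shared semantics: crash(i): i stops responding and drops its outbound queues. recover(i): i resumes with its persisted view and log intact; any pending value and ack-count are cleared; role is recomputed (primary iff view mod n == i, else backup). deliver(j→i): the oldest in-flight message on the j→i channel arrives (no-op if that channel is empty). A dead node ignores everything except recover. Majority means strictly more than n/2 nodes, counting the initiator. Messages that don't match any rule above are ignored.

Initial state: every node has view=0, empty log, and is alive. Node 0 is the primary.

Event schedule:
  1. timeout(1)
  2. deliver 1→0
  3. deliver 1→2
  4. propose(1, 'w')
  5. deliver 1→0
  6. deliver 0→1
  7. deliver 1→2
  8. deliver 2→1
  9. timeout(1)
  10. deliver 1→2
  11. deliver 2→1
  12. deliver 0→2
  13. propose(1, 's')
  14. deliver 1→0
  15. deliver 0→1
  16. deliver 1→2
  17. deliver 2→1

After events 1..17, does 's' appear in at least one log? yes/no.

no

[1] timeout(1) → N1(prim v1 [-])
[2] deliver 1→0 → N0(back v1 [-])
[3] deliver 1→2 → N2(back v1 [-])
[4] propose(1,'w') → ∅
[5] deliver 1→0 → N0(back v1 [w])
[6] deliver 0→1 → N1(prim v1 [w])
[7] deliver 1→2 → N2(back v1 [w])
[8] deliver 2→1 → ∅
[9] timeout(1) → N1(back v2 [w])
[10] deliver 1→2 → N2(prim v2 [w])
[11] deliver 2→1 → ∅
[12] deliver 0→2 → ∅
[13] propose(1,'s') → ∅
[14] deliver 1→0 → N0(back v2 [w])
[15] deliver 0→1 → ∅
[16] deliver 1→2 → ∅
[17] deliver 2→1 → ∅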